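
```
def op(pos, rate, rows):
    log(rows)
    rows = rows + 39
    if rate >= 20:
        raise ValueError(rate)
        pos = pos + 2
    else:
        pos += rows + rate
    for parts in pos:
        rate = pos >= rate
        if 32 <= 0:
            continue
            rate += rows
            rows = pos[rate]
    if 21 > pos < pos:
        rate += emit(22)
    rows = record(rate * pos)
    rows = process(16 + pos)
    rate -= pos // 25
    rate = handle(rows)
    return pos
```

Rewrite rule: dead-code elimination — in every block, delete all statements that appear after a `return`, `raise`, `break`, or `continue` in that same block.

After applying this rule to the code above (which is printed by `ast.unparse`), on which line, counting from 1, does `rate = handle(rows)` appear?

Transformed code:
def op(pos, rate, rows):
    log(rows)
    rows = rows + 39
    if rate >= 20:
        raise ValueError(rate)
    else:
        pos += rows + rate
    for parts in pos:
        rate = pos >= rate
        if 32 <= 0:
            continue
    if 21 > pos < pos:
        rate += emit(22)
    rows = record(rate * pos)
    rows = process(16 + pos)
    rate -= pos // 25
    rate = handle(rows)
    return pos

17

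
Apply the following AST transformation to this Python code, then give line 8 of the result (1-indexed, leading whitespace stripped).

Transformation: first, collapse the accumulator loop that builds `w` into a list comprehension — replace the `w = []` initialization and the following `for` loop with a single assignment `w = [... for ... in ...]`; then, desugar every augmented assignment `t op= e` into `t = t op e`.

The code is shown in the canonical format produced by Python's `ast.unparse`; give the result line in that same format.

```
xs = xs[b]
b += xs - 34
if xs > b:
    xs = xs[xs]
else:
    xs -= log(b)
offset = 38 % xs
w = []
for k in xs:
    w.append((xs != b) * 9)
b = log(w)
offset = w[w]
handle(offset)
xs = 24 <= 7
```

w = [(xs != b) * 9 for k in xs]

Transformed code:
xs = xs[b]
b = b + (xs - 34)
if xs > b:
    xs = xs[xs]
else:
    xs = xs - log(b)
offset = 38 % xs
w = [(xs != b) * 9 for k in xs]
b = log(w)
offset = w[w]
handle(offset)
xs = 24 <= 7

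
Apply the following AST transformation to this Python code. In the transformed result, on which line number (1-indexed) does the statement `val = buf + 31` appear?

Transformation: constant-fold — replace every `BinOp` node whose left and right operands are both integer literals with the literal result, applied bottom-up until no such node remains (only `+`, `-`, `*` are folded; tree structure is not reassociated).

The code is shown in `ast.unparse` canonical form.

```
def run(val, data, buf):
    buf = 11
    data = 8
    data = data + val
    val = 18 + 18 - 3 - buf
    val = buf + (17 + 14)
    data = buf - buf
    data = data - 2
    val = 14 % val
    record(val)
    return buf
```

Transformed code:
def run(val, data, buf):
    buf = 11
    data = 8
    data = data + val
    val = 33 - buf
    val = buf + 31
    data = buf - buf
    data = data - 2
    val = 14 % val
    record(val)
    return buf

6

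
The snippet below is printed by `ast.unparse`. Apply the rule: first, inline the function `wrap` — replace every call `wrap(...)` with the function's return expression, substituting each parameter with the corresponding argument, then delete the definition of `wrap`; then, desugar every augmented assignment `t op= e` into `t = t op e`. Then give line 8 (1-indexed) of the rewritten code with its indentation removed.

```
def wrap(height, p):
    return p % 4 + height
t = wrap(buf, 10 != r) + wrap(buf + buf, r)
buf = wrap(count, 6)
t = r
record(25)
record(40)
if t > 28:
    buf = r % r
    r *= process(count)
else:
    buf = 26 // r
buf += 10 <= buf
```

r = r * process(count)

Transformed code:
t = (10 != r) % 4 + buf + (r % 4 + (buf + buf))
buf = 6 % 4 + count
t = r
record(25)
record(40)
if t > 28:
    buf = r % r
    r = r * process(count)
else:
    buf = 26 // r
buf = buf + (10 <= buf)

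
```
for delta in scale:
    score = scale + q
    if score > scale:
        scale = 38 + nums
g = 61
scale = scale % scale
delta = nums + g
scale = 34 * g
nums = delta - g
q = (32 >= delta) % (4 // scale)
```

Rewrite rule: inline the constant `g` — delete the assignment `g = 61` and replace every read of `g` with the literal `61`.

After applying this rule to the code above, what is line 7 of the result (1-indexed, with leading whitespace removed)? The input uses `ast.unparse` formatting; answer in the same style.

Transformed code:
for delta in scale:
    score = scale + q
    if score > scale:
        scale = 38 + nums
scale = scale % scale
delta = nums + 61
scale = 34 * 61
nums = delta - 61
q = (32 >= delta) % (4 // scale)

scale = 34 * 61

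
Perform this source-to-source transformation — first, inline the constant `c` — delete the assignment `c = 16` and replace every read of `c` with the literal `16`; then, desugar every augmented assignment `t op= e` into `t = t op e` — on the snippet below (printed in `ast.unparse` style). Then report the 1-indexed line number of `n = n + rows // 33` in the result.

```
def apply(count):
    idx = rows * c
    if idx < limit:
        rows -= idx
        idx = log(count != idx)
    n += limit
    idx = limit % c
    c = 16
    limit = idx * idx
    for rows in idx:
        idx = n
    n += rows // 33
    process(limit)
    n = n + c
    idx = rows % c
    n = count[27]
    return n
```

11

Transformed code:
def apply(count):
    idx = rows * 16
    if idx < limit:
        rows = rows - idx
        idx = log(count != idx)
    n = n + limit
    idx = limit % 16
    limit = idx * idx
    for rows in idx:
        idx = n
    n = n + rows // 33
    process(limit)
    n = n + 16
    idx = rows % 16
    n = count[27]
    return n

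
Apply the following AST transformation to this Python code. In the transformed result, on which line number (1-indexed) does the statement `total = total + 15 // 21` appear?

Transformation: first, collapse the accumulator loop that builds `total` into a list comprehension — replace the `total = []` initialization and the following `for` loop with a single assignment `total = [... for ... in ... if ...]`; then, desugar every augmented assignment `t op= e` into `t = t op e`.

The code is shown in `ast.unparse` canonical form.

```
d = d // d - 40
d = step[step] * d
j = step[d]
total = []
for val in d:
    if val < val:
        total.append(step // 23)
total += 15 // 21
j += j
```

Transformed code:
d = d // d - 40
d = step[step] * d
j = step[d]
total = [step // 23 for val in d if val < val]
total = total + 15 // 21
j = j + j

5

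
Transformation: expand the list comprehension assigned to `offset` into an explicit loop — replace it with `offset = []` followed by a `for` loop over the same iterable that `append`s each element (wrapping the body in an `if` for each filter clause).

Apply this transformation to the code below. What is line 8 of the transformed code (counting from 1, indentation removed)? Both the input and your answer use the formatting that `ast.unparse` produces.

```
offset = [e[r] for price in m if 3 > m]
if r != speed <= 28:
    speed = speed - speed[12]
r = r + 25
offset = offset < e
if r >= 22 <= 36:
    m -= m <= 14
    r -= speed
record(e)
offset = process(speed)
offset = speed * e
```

offset = offset < e

Transformed code:
offset = []
for price in m:
    if 3 > m:
        offset.append(e[r])
if r != speed <= 28:
    speed = speed - speed[12]
r = r + 25
offset = offset < e
if r >= 22 <= 36:
    m -= m <= 14
    r -= speed
record(e)
offset = process(speed)
offset = speed * e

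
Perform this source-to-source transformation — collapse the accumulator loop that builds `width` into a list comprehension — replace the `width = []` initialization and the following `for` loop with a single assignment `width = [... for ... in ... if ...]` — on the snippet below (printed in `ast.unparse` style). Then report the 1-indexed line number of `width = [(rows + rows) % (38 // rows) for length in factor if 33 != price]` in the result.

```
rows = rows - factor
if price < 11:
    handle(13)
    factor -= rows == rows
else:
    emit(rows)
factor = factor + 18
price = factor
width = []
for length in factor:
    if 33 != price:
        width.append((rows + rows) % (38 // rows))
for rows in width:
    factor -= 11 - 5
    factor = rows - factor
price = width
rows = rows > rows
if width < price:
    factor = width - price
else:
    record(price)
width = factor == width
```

Transformed code:
rows = rows - factor
if price < 11:
    handle(13)
    factor -= rows == rows
else:
    emit(rows)
factor = factor + 18
price = factor
width = [(rows + rows) % (38 // rows) for length in factor if 33 != price]
for rows in width:
    factor -= 11 - 5
    factor = rows - factor
price = width
rows = rows > rows
if width < price:
    factor = width - price
else:
    record(price)
width = factor == width

9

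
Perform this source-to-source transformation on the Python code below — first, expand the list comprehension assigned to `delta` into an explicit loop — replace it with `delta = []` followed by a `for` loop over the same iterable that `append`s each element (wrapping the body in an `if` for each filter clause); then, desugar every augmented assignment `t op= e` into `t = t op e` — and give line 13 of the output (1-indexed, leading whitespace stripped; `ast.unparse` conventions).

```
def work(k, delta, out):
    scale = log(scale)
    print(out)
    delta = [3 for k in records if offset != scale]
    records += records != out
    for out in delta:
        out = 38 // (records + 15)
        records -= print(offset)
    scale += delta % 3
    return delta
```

return delta

Transformed code:
def work(k, delta, out):
    scale = log(scale)
    print(out)
    delta = []
    for k in records:
        if offset != scale:
            delta.append(3)
    records = records + (records != out)
    for out in delta:
        out = 38 // (records + 15)
        records = records - print(offset)
    scale = scale + delta % 3
    return delta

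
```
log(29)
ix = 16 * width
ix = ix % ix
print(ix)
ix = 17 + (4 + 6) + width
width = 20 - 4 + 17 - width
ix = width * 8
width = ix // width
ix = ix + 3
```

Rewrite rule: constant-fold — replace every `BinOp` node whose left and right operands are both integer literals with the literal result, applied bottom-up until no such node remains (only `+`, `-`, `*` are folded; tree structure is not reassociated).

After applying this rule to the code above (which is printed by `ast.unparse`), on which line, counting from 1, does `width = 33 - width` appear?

Transformed code:
log(29)
ix = 16 * width
ix = ix % ix
print(ix)
ix = 27 + width
width = 33 - width
ix = width * 8
width = ix // width
ix = ix + 3

6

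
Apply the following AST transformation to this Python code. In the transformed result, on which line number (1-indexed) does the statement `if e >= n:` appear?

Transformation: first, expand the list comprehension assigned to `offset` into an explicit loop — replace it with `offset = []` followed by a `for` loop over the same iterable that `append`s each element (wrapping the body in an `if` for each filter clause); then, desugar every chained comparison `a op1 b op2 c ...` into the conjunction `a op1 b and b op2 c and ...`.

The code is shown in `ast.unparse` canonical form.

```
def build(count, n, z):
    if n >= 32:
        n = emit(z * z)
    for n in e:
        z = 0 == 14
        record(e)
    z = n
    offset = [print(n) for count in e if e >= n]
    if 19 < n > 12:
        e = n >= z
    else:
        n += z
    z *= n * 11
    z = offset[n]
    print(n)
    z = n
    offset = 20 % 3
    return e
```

Transformed code:
def build(count, n, z):
    if n >= 32:
        n = emit(z * z)
    for n in e:
        z = 0 == 14
        record(e)
    z = n
    offset = []
    for count in e:
        if e >= n:
            offset.append(print(n))
    if 19 < n and n > 12:
        e = n >= z
    else:
        n += z
    z *= n * 11
    z = offset[n]
    print(n)
    z = n
    offset = 20 % 3
    return e

10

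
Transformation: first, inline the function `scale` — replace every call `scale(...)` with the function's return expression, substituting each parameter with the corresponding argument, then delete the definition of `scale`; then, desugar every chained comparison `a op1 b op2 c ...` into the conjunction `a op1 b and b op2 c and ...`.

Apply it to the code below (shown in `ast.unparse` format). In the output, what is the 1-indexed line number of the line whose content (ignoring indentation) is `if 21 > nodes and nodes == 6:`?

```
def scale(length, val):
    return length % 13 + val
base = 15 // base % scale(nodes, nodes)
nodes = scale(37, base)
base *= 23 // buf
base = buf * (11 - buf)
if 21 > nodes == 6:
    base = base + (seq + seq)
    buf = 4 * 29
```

Transformed code:
base = 15 // base % (nodes % 13 + nodes)
nodes = 37 % 13 + base
base *= 23 // buf
base = buf * (11 - buf)
if 21 > nodes and nodes == 6:
    base = base + (seq + seq)
    buf = 4 * 29

5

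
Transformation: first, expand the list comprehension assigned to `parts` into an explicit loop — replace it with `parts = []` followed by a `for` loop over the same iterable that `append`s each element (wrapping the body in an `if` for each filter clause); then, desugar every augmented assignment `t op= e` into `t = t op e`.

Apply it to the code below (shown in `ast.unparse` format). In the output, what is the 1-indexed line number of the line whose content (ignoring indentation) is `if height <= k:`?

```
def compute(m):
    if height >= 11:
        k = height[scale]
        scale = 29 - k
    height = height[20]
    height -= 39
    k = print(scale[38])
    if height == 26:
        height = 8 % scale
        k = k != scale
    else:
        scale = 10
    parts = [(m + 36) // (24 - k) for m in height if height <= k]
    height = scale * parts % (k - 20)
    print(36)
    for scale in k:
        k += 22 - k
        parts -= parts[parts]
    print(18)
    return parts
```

Transformed code:
def compute(m):
    if height >= 11:
        k = height[scale]
        scale = 29 - k
    height = height[20]
    height = height - 39
    k = print(scale[38])
    if height == 26:
        height = 8 % scale
        k = k != scale
    else:
        scale = 10
    parts = []
    for m in height:
        if height <= k:
            parts.append((m + 36) // (24 - k))
    height = scale * parts % (k - 20)
    print(36)
    for scale in k:
        k = k + (22 - k)
        parts = parts - parts[parts]
    print(18)
    return parts

15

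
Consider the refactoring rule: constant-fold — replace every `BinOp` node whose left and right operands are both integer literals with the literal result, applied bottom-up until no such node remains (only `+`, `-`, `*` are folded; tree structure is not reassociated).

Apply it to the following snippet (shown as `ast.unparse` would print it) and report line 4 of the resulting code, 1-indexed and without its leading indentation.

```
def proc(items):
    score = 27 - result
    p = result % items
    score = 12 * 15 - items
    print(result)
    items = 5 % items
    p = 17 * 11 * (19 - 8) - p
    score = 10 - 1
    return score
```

Transformed code:
def proc(items):
    score = 27 - result
    p = result % items
    score = 180 - items
    print(result)
    items = 5 % items
    p = 2057 - p
    score = 9
    return score

score = 180 - items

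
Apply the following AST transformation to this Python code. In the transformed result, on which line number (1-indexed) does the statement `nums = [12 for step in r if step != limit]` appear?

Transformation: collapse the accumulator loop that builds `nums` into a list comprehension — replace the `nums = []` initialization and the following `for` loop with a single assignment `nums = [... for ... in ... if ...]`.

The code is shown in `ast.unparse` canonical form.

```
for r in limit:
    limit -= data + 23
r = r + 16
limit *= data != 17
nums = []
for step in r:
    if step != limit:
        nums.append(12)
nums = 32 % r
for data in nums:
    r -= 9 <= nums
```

Transformed code:
for r in limit:
    limit -= data + 23
r = r + 16
limit *= data != 17
nums = [12 for step in r if step != limit]
nums = 32 % r
for data in nums:
    r -= 9 <= nums

5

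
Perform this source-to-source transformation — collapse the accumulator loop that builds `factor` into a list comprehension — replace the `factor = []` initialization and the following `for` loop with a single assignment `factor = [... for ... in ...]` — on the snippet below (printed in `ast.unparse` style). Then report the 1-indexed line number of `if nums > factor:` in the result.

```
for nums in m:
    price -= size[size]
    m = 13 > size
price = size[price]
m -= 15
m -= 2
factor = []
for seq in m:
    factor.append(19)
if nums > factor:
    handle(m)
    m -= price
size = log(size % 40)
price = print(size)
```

8

Transformed code:
for nums in m:
    price -= size[size]
    m = 13 > size
price = size[price]
m -= 15
m -= 2
factor = [19 for seq in m]
if nums > factor:
    handle(m)
    m -= price
size = log(size % 40)
price = print(size)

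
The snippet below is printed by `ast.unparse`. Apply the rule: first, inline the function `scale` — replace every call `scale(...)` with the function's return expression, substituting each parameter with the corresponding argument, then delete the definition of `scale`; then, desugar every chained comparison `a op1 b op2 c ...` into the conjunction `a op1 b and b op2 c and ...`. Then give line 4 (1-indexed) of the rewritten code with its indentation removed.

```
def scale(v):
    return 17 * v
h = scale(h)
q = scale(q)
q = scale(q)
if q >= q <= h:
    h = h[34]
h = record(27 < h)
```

Transformed code:
h = 17 * h
q = 17 * q
q = 17 * q
if q >= q and q <= h:
    h = h[34]
h = record(27 < h)

if q >= q and q <= h:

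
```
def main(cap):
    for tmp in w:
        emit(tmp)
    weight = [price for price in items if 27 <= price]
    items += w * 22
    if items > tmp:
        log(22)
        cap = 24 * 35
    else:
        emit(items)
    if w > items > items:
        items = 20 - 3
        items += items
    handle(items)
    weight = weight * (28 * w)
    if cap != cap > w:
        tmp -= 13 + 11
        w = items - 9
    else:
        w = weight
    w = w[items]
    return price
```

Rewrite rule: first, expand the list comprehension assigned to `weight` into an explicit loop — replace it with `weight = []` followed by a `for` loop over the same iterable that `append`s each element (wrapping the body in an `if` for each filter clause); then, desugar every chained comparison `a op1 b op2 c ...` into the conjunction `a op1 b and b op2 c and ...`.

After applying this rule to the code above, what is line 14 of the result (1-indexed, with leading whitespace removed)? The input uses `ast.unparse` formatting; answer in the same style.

if w > items and items > items:

Transformed code:
def main(cap):
    for tmp in w:
        emit(tmp)
    weight = []
    for price in items:
        if 27 <= price:
            weight.append(price)
    items += w * 22
    if items > tmp:
        log(22)
        cap = 24 * 35
    else:
        emit(items)
    if w > items and items > items:
        items = 20 - 3
        items += items
    handle(items)
    weight = weight * (28 * w)
    if cap != cap and cap > w:
        tmp -= 13 + 11
        w = items - 9
    else:
        w = weight
    w = w[items]
    return price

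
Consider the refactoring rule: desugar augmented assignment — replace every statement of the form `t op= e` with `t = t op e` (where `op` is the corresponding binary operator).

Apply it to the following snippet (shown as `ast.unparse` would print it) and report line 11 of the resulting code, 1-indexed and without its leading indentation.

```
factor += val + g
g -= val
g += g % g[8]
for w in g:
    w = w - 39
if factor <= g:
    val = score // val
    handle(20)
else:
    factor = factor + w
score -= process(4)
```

score = score - process(4)

Transformed code:
factor = factor + (val + g)
g = g - val
g = g + g % g[8]
for w in g:
    w = w - 39
if factor <= g:
    val = score // val
    handle(20)
else:
    factor = factor + w
score = score - process(4)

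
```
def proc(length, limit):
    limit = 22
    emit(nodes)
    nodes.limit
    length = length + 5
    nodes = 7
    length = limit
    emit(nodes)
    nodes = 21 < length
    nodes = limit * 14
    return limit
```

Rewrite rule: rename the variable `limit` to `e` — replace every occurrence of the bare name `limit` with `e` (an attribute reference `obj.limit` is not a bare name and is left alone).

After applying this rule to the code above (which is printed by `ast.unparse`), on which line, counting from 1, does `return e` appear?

Transformed code:
def proc(length, e):
    e = 22
    emit(nodes)
    nodes.limit
    length = length + 5
    nodes = 7
    length = e
    emit(nodes)
    nodes = 21 < length
    nodes = e * 14
    return e

11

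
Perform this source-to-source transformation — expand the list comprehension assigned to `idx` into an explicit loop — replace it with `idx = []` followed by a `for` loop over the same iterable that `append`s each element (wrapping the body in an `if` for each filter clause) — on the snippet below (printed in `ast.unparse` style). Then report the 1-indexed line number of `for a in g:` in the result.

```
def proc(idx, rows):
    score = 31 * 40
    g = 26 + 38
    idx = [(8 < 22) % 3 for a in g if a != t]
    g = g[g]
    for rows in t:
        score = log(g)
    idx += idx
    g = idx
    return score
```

5

Transformed code:
def proc(idx, rows):
    score = 31 * 40
    g = 26 + 38
    idx = []
    for a in g:
        if a != t:
            idx.append((8 < 22) % 3)
    g = g[g]
    for rows in t:
        score = log(g)
    idx += idx
    g = idx
    return score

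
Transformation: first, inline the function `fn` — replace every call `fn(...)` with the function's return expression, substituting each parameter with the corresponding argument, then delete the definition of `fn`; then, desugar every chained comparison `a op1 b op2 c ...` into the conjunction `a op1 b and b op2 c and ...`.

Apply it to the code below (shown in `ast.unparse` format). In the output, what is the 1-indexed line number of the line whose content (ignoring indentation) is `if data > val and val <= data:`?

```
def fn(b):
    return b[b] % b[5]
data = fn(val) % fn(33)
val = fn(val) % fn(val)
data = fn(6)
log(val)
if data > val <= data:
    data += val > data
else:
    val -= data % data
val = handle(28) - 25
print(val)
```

Transformed code:
data = val[val] % val[5] % (33[33] % 33[5])
val = val[val] % val[5] % (val[val] % val[5])
data = 6[6] % 6[5]
log(val)
if data > val and val <= data:
    data += val > data
else:
    val -= data % data
val = handle(28) - 25
print(val)

5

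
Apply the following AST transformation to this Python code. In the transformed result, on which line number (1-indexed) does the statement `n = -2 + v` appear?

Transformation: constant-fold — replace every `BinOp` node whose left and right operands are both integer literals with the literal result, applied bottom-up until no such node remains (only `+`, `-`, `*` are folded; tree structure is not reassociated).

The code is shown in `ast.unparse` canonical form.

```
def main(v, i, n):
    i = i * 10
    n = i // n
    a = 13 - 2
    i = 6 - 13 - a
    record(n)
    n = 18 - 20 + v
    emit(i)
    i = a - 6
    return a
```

7

Transformed code:
def main(v, i, n):
    i = i * 10
    n = i // n
    a = 11
    i = -7 - a
    record(n)
    n = -2 + v
    emit(i)
    i = a - 6
    return a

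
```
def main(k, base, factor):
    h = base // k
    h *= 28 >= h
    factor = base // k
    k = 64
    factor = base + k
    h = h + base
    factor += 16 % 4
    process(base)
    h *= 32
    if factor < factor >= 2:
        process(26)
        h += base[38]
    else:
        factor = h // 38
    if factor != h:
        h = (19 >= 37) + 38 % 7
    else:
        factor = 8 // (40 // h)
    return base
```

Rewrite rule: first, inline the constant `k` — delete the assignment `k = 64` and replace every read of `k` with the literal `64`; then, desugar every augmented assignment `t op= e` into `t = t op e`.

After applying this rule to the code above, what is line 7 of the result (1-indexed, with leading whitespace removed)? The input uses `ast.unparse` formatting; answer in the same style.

factor = factor + 16 % 4

Transformed code:
def main(k, base, factor):
    h = base // 64
    h = h * (28 >= h)
    factor = base // 64
    factor = base + 64
    h = h + base
    factor = factor + 16 % 4
    process(base)
    h = h * 32
    if factor < factor >= 2:
        process(26)
        h = h + base[38]
    else:
        factor = h // 38
    if factor != h:
        h = (19 >= 37) + 38 % 7
    else:
        factor = 8 // (40 // h)
    return base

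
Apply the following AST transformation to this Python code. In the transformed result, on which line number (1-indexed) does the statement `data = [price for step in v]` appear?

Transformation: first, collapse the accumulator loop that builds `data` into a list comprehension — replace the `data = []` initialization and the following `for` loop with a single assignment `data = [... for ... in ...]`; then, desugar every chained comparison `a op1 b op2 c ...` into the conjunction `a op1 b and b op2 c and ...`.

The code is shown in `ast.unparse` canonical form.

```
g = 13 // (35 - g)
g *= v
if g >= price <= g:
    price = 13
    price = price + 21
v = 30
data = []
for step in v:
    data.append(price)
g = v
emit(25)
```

Transformed code:
g = 13 // (35 - g)
g *= v
if g >= price and price <= g:
    price = 13
    price = price + 21
v = 30
data = [price for step in v]
g = v
emit(25)

7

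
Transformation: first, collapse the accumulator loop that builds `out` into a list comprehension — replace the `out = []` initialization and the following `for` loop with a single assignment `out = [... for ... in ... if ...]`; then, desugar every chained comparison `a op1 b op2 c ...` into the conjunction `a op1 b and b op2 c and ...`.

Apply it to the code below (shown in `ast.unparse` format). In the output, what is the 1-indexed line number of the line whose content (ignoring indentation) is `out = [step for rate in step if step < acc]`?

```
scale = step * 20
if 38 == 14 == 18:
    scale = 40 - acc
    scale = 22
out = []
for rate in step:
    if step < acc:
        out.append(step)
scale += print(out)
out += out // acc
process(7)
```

Transformed code:
scale = step * 20
if 38 == 14 and 14 == 18:
    scale = 40 - acc
    scale = 22
out = [step for rate in step if step < acc]
scale += print(out)
out += out // acc
process(7)

5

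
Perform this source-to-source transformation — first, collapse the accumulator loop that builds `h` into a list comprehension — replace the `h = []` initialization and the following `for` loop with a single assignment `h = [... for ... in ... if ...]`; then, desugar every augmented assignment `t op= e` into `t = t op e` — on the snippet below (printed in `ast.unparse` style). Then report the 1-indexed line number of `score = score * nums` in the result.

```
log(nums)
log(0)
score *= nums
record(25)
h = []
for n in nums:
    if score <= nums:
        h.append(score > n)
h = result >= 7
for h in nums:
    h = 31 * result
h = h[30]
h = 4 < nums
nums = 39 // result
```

Transformed code:
log(nums)
log(0)
score = score * nums
record(25)
h = [score > n for n in nums if score <= nums]
h = result >= 7
for h in nums:
    h = 31 * result
h = h[30]
h = 4 < nums
nums = 39 // result

3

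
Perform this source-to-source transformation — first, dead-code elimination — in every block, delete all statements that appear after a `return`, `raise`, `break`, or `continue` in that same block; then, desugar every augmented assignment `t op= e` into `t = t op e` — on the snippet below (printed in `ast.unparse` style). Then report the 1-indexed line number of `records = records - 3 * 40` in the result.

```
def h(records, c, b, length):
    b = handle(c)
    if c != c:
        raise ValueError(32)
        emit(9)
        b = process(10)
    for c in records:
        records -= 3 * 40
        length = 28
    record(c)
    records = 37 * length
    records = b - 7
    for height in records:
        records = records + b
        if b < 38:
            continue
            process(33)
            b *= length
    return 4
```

Transformed code:
def h(records, c, b, length):
    b = handle(c)
    if c != c:
        raise ValueError(32)
    for c in records:
        records = records - 3 * 40
        length = 28
    record(c)
    records = 37 * length
    records = b - 7
    for height in records:
        records = records + b
        if b < 38:
            continue
    return 4

6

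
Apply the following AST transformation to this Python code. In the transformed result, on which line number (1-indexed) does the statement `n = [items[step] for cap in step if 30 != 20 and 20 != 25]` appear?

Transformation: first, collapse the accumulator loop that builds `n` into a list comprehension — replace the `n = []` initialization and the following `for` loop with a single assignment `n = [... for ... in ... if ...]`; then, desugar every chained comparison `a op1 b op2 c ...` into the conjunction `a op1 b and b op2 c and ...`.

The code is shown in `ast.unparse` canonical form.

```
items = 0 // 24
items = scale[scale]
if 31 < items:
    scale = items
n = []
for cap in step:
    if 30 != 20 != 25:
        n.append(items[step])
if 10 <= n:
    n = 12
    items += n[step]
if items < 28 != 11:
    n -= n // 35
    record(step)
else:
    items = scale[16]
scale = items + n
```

Transformed code:
items = 0 // 24
items = scale[scale]
if 31 < items:
    scale = items
n = [items[step] for cap in step if 30 != 20 and 20 != 25]
if 10 <= n:
    n = 12
    items += n[step]
if items < 28 and 28 != 11:
    n -= n // 35
    record(step)
else:
    items = scale[16]
scale = items + n

5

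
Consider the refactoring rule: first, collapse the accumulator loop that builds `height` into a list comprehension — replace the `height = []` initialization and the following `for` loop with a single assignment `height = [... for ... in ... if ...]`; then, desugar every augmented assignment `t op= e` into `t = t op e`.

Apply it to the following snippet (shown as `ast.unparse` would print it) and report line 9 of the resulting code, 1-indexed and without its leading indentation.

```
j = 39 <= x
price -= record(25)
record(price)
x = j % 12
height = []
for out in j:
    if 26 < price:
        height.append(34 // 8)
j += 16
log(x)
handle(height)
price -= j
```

price = price - j

Transformed code:
j = 39 <= x
price = price - record(25)
record(price)
x = j % 12
height = [34 // 8 for out in j if 26 < price]
j = j + 16
log(x)
handle(height)
price = price - j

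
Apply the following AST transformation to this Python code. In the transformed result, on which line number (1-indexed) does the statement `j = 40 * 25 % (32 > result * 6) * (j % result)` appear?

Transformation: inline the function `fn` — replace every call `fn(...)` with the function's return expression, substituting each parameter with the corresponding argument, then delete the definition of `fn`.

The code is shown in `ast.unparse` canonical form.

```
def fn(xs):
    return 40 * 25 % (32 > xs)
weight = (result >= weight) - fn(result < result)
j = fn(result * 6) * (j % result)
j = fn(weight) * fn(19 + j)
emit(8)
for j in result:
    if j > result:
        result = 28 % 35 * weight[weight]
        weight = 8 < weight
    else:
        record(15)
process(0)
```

Transformed code:
weight = (result >= weight) - 40 * 25 % (32 > (result < result))
j = 40 * 25 % (32 > result * 6) * (j % result)
j = 40 * 25 % (32 > weight) * (40 * 25 % (32 > 19 + j))
emit(8)
for j in result:
    if j > result:
        result = 28 % 35 * weight[weight]
        weight = 8 < weight
    else:
        record(15)
process(0)

2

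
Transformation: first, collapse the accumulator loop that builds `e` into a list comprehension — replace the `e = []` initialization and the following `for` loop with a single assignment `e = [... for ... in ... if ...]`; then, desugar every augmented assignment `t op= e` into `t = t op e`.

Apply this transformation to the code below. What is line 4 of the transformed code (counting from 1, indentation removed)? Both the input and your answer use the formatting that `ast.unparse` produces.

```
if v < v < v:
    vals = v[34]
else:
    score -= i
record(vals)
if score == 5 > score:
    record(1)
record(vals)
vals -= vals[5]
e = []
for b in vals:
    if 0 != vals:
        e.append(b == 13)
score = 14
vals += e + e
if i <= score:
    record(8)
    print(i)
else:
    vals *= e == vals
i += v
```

score = score - i

Transformed code:
if v < v < v:
    vals = v[34]
else:
    score = score - i
record(vals)
if score == 5 > score:
    record(1)
record(vals)
vals = vals - vals[5]
e = [b == 13 for b in vals if 0 != vals]
score = 14
vals = vals + (e + e)
if i <= score:
    record(8)
    print(i)
else:
    vals = vals * (e == vals)
i = i + v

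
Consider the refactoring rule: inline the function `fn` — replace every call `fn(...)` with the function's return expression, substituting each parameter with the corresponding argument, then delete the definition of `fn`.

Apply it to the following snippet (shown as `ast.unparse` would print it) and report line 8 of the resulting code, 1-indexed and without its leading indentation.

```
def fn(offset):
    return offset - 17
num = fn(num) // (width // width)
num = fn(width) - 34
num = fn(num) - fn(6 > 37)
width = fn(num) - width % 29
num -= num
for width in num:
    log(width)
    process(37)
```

process(37)

Transformed code:
num = (num - 17) // (width // width)
num = width - 17 - 34
num = num - 17 - ((6 > 37) - 17)
width = num - 17 - width % 29
num -= num
for width in num:
    log(width)
    process(37)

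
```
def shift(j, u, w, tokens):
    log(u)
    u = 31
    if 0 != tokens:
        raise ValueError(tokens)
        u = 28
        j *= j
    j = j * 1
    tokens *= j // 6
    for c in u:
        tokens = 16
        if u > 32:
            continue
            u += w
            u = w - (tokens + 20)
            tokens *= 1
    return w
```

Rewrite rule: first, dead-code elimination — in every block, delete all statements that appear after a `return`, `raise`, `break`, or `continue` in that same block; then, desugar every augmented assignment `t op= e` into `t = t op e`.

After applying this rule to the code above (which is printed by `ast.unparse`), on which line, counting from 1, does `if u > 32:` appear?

10

Transformed code:
def shift(j, u, w, tokens):
    log(u)
    u = 31
    if 0 != tokens:
        raise ValueError(tokens)
    j = j * 1
    tokens = tokens * (j // 6)
    for c in u:
        tokens = 16
        if u > 32:
            continue
    return w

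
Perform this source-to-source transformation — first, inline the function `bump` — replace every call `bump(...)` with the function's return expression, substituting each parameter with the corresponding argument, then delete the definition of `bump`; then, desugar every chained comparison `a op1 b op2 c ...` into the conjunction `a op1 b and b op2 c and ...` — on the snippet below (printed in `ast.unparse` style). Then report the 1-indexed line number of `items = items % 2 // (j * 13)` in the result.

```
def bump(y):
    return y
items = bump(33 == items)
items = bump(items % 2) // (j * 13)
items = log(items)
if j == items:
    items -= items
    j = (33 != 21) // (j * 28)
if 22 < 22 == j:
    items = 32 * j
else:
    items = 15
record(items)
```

2

Transformed code:
items = 33 == items
items = items % 2 // (j * 13)
items = log(items)
if j == items:
    items -= items
    j = (33 != 21) // (j * 28)
if 22 < 22 and 22 == j:
    items = 32 * j
else:
    items = 15
record(items)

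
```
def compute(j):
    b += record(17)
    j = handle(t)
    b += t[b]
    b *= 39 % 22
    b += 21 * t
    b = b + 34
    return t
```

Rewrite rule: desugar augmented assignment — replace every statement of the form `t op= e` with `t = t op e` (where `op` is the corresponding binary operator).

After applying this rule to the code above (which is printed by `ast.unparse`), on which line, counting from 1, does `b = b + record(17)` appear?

Transformed code:
def compute(j):
    b = b + record(17)
    j = handle(t)
    b = b + t[b]
    b = b * (39 % 22)
    b = b + 21 * t
    b = b + 34
    return t

2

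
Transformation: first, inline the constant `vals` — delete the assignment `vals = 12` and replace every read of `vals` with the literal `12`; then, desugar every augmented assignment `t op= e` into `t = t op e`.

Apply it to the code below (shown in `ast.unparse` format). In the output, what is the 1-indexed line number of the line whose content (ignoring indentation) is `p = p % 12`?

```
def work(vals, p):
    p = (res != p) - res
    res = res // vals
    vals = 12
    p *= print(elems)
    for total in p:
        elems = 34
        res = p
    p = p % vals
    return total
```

8

Transformed code:
def work(vals, p):
    p = (res != p) - res
    res = res // 12
    p = p * print(elems)
    for total in p:
        elems = 34
        res = p
    p = p % 12
    return total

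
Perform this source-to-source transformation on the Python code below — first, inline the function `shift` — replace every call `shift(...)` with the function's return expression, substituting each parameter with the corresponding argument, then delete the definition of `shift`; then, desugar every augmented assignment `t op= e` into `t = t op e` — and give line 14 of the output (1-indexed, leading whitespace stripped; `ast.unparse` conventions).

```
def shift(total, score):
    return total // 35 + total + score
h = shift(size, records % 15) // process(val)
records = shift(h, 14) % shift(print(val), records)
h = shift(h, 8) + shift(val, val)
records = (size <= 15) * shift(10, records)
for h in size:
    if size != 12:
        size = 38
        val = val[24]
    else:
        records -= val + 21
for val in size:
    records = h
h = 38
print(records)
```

print(records)

Transformed code:
h = (size // 35 + size + records % 15) // process(val)
records = (h // 35 + h + 14) % (print(val) // 35 + print(val) + records)
h = h // 35 + h + 8 + (val // 35 + val + val)
records = (size <= 15) * (10 // 35 + 10 + records)
for h in size:
    if size != 12:
        size = 38
        val = val[24]
    else:
        records = records - (val + 21)
for val in size:
    records = h
h = 38
print(records)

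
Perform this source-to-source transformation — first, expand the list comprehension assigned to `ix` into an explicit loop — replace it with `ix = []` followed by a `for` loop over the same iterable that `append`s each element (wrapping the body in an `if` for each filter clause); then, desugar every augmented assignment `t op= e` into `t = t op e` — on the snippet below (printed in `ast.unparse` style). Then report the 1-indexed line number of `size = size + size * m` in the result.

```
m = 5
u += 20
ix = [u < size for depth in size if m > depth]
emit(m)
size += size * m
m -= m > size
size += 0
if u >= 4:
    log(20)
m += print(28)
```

8

Transformed code:
m = 5
u = u + 20
ix = []
for depth in size:
    if m > depth:
        ix.append(u < size)
emit(m)
size = size + size * m
m = m - (m > size)
size = size + 0
if u >= 4:
    log(20)
m = m + print(28)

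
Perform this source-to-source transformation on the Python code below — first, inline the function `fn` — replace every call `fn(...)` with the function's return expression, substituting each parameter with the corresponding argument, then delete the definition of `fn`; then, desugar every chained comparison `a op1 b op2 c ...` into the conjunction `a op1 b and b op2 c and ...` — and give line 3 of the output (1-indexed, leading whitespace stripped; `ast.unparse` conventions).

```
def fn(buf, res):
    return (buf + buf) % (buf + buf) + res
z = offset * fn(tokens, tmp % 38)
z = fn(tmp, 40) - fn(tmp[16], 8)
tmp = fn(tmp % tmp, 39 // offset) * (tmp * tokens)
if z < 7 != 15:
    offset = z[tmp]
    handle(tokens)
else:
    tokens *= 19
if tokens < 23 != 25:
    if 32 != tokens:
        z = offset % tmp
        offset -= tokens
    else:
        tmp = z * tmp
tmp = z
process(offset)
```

Transformed code:
z = offset * ((tokens + tokens) % (tokens + tokens) + tmp % 38)
z = (tmp + tmp) % (tmp + tmp) + 40 - ((tmp[16] + tmp[16]) % (tmp[16] + tmp[16]) + 8)
tmp = ((tmp % tmp + tmp % tmp) % (tmp % tmp + tmp % tmp) + 39 // offset) * (tmp * tokens)
if z < 7 and 7 != 15:
    offset = z[tmp]
    handle(tokens)
else:
    tokens *= 19
if tokens < 23 and 23 != 25:
    if 32 != tokens:
        z = offset % tmp
        offset -= tokens
    else:
        tmp = z * tmp
tmp = z
process(offset)

tmp = ((tmp % tmp + tmp % tmp) % (tmp % tmp + tmp % tmp) + 39 // offset) * (tmp * tokens)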